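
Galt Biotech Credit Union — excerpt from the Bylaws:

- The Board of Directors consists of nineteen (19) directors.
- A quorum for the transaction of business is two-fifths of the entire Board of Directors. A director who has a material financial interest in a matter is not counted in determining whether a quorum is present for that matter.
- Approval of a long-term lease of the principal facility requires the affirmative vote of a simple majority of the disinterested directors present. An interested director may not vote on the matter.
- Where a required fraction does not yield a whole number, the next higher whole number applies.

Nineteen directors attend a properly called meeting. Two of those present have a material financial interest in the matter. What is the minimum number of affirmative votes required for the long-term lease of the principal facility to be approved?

The long-term lease of the principal facility requires a majority of the disinterested directors present (19 − 2 = 17).
A majority of 17 is 9.

9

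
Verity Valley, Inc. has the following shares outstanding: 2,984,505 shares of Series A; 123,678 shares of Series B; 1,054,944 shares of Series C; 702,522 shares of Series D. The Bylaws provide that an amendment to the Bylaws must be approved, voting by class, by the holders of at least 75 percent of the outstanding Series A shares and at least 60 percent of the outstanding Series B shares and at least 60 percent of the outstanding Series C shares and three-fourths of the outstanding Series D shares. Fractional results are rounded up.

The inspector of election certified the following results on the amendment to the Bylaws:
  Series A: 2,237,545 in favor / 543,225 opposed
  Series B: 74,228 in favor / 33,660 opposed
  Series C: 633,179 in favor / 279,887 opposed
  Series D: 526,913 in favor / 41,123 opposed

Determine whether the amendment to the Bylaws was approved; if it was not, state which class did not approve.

Not approved — the Series A shares did not give the required vote.

Series A: 3/4 of 2984505 = 2238378.75, rounded up to 2238379; 2,238,379 required, 2,237,545 in favor — not approved.
Series B: 3/5 of 123678 = 74206.80, rounded up to 74207; 74,207 required, 74,228 in favor — approved.
Series C: 3/5 of 1054944 = 632966.40, rounded up to 632967; 632,967 required, 633,179 in favor — approved.
Series D: 3/4 of 702522 = 526891.50, rounded up to 526892; 526,892 required, 526,913 in favor — approved.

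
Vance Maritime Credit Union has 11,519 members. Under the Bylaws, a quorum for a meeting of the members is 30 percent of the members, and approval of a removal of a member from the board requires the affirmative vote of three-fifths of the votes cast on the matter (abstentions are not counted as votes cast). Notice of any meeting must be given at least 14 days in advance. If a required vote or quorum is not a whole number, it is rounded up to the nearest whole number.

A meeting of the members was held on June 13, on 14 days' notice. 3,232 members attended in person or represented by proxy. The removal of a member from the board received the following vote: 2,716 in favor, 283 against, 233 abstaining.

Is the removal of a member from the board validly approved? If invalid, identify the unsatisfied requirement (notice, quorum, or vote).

Notice: 14 days given; 14 required. Satisfied.
Quorum: 30% of 11,519 = 3,455.70, rounded up to 3,456; 3,232 present. Not satisfied.
Vote: requires three-fifths of the votes cast (3,232 − 233 abstaining = 2,999); 3/5 of 2999 = 1799.40, rounded up to 1800, so 1,800 needed; 2,716 in favor. Satisfied.

Invalid — quorum requirement not satisfied.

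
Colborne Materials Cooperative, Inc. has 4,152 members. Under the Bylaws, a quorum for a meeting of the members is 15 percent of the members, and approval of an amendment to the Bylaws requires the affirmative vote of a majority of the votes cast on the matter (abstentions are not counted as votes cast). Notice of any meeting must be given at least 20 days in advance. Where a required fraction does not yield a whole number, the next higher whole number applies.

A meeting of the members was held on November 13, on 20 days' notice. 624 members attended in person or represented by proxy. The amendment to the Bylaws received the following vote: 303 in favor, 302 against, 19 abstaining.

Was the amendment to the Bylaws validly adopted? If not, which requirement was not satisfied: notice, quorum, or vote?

Valid — all requirements satisfied.

Notice: 20 days given; 20 required. Satisfied.
Quorum: 15% of 4,152 = 622.80, rounded up to 623; 624 present. Satisfied.
Vote: requires a majority of the votes cast (624 − 19 abstaining = 605); a majority of 605 is 303, so 303 needed; 303 in favor. Satisfied.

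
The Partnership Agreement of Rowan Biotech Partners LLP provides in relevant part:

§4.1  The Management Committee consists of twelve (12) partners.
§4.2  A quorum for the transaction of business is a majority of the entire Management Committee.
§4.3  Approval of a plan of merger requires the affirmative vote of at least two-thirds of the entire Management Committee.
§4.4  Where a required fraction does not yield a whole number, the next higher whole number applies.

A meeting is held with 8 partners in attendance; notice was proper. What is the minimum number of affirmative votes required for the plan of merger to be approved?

8

The plan of merger requires two-thirds of the entire Management Committee (12).
2/3 of 12 = 8.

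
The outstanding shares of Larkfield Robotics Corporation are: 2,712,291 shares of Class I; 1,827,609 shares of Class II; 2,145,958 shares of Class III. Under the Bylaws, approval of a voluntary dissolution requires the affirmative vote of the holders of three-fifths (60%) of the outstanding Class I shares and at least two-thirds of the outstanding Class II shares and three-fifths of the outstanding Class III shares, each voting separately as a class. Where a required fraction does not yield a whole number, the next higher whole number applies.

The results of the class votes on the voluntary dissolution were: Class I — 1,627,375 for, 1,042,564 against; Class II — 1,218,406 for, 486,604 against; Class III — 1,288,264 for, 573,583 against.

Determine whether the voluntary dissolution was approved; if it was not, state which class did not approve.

Approved — every class gave the required vote.

Class I: 3/5 of 2712291 = 1627374.60, rounded up to 1627375; 1,627,375 required, 1,627,375 in favor — approved.
Class II: 2/3 of 1827609 = 1218406; 1,218,406 required, 1,218,406 in favor — approved.
Class III: 3/5 of 2145958 = 1287574.80, rounded up to 1287575; 1,287,575 required, 1,288,264 in favor — approved.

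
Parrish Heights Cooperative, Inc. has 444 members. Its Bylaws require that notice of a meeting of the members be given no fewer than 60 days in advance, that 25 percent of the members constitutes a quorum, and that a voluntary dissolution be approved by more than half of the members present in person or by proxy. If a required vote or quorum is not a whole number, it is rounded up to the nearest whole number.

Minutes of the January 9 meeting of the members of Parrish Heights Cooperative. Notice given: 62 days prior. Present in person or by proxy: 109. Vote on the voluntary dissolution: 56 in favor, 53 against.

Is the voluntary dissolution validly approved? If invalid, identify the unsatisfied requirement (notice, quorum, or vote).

Notice: 62 days given; 60 required. Satisfied.
Quorum: 25% of 444 = 111; 109 present. Not satisfied.
Vote: requires a majority of those present (109); a majority of 109 is 55, so 55 needed; 56 in favor. Satisfied.

Invalid — quorum requirement not satisfied.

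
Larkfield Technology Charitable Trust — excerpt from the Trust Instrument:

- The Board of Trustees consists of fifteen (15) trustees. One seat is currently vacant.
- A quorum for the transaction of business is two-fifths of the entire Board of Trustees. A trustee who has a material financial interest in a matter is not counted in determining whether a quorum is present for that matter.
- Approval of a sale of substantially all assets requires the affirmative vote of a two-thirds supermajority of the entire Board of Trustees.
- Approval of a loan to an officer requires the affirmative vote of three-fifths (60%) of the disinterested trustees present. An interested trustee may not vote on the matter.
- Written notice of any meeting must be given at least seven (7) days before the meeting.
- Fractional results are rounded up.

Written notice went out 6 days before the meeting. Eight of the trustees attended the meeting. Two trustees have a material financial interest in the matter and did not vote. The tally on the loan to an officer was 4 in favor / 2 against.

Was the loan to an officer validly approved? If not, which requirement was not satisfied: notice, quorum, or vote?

Notice: 6 days given; 7 required (6 < 7). Not satisfied.
Quorum: 8 present, but the 2 interested trustees do not count, leaving 6. Quorum is 6. Satisfied.
Vote: the loan to an officer requires three-fifths of the disinterested trustees present (8 − 2 = 6). 3/5 of 6 = 3.60, rounded up to 4, so 4 affirmative votes are needed; 4 voted in favor. Satisfied.

Invalid — notice requirement not satisfied.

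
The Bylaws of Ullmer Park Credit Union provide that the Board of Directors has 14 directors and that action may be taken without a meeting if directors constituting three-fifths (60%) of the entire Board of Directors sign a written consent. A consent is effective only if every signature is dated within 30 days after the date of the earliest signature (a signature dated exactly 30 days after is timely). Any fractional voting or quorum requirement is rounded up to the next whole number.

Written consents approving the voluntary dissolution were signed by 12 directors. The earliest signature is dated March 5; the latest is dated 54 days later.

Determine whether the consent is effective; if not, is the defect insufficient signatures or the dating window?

Signatures required: three-fifths (60%) of 14 — 3/5 of 14 = 8.40, rounded up to 9, so 9 needed; 12 signed. Sufficient.
Dating window: the latest signature is 54 days after the earliest; the limit is 30 days. Outside the window.

Not effective — dating-window requirement not satisfied.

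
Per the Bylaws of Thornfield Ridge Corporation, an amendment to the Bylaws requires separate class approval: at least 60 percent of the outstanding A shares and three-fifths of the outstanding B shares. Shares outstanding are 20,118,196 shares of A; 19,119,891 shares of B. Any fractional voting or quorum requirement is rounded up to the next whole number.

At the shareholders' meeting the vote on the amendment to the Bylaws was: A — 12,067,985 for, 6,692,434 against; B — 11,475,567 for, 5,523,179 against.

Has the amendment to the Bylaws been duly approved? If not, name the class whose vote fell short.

A: 3/5 of 20118196 = 12070917.60, rounded up to 12070918; 12,070,918 required, 12,067,985 in favor — not approved.
B: 3/5 of 19119891 = 11471934.60, rounded up to 11471935; 11,471,935 required, 11,475,567 in favor — approved.

Not approved — the A shares did not give the required vote.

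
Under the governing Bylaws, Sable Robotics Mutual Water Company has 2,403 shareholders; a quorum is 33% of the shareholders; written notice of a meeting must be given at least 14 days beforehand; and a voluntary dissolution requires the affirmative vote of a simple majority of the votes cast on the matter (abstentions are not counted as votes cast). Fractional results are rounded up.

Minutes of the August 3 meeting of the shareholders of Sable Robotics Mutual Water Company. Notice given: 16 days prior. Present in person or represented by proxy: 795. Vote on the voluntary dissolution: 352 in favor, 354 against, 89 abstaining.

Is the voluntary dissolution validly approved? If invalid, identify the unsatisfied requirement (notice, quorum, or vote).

Invalid — vote requirement not satisfied.

Notice: 16 days given; 14 required. Satisfied.
Quorum: 33% of 2,403 = 792.99, rounded up to 793; 795 present. Satisfied.
Vote: requires a majority of the votes cast (795 − 89 abstaining = 706); a majority of 706 is 354, so 354 needed; 352 in favor. Not satisfied.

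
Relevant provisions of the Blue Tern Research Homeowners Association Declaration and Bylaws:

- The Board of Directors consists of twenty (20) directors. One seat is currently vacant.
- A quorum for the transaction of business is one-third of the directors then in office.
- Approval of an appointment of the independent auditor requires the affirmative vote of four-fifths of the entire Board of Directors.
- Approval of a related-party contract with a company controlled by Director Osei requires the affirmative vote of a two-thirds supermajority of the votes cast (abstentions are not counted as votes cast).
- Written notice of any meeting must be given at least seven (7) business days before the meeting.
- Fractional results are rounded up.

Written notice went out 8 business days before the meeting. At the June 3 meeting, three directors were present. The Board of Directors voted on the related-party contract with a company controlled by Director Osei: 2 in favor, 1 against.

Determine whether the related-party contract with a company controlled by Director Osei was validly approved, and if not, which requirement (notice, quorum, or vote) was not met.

Notice: 8 business days given; 7 required (8 ≥ 7). Satisfied.
Quorum: 3 present; quorum is 7. Not satisfied.
Vote: the related-party contract with a company controlled by Director Osei requires two-thirds of the votes cast (3). 2/3 of 3 = 2, so 2 affirmative votes are needed; 2 voted in favor. Satisfied. (Moot — without a quorum no business can be validly transacted.)

Invalid — quorum requirement not satisfied.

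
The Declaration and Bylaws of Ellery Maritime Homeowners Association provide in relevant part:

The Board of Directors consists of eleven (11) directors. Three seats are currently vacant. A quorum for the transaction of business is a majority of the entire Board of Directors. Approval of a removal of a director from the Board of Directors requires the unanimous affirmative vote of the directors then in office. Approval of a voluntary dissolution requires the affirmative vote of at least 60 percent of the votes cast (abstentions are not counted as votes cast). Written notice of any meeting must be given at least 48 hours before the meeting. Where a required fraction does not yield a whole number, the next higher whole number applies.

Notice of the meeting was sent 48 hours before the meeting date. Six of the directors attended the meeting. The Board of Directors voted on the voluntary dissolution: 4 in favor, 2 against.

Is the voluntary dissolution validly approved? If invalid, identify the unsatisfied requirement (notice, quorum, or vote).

Notice: 48 hours given; 48 required (48 ≥ 48). Satisfied.
Quorum: 6 present; quorum is 6. Satisfied.
Vote: the voluntary dissolution requires three-fifths of the votes cast (6). 3/5 of 6 = 3.60, rounded up to 4, so 4 affirmative votes are needed; 4 voted in favor. Satisfied.

Valid — all requirements satisfied.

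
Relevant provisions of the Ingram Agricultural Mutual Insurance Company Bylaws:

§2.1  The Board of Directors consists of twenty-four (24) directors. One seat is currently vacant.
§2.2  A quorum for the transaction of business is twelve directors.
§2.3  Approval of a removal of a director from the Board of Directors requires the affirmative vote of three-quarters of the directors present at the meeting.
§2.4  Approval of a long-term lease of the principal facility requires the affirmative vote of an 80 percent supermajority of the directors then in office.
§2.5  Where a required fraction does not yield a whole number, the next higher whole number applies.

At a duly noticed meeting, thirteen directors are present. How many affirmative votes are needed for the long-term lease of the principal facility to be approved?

19

The long-term lease of the principal facility requires four-fifths of the directors then in office (23).
4/5 of 23 = 18.40, rounded up to 19.
(Only 13 can vote, so the long-term lease of the principal facility cannot pass at this meeting, but the required vote is still 19.)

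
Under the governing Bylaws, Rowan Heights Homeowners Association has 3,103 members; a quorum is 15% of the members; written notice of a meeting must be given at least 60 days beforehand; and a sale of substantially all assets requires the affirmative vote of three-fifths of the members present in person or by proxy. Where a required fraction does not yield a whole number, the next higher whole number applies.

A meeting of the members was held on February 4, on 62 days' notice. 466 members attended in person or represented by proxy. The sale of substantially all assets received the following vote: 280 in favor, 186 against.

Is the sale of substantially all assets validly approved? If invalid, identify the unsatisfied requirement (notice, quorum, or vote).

Notice: 62 days given; 60 required. Satisfied.
Quorum: 15% of 3,103 = 465.45, rounded up to 466; 466 present. Satisfied.
Vote: requires three-fifths of those present (466); 3/5 of 466 = 279.60, rounded up to 280, so 280 needed; 280 in favor. Satisfied.

Valid — all requirements satisfied.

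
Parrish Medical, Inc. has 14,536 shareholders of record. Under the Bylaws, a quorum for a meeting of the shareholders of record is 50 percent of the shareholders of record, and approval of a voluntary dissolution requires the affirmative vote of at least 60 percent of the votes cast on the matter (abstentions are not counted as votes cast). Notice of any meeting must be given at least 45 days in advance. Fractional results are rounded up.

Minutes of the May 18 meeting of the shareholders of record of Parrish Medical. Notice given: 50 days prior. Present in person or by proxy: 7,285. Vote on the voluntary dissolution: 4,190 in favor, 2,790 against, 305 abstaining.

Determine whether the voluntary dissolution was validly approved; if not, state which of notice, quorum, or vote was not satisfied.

Valid — all requirements satisfied.

Notice: 50 days given; 45 required. Satisfied.
Quorum: 50% of 14,536 = 7,268; 7,285 present. Satisfied.
Vote: requires three-fifths of the votes cast (7,285 − 305 abstaining = 6,980); 3/5 of 6980 = 4188, so 4,188 needed; 4,190 in favor. Satisfied.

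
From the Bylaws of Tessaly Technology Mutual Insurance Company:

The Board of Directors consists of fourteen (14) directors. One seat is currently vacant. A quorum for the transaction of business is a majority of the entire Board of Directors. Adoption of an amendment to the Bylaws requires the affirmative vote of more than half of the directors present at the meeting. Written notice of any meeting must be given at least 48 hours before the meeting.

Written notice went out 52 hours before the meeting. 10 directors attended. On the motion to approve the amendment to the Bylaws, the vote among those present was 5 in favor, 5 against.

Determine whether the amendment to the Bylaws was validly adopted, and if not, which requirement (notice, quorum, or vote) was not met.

Invalid — vote requirement not satisfied.

Notice: 52 hours given; 48 required (52 ≥ 48). Satisfied.
Quorum: 10 present; quorum is 8. Satisfied.
Vote: the amendment to the Bylaws requires a majority of the directors present (10). A majority of 10 is 6, so 6 affirmative votes are needed; 5 voted in favor. Not satisfied.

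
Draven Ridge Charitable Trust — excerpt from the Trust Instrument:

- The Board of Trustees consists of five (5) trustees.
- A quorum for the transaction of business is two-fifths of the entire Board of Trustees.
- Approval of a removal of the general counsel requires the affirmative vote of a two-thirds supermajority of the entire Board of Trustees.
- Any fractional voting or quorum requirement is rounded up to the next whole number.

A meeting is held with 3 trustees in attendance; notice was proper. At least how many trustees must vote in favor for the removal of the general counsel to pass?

The removal of the general counsel requires two-thirds of the entire Board of Trustees (5).
2/3 of 5 = 3.33, rounded up to 4.
(Only 3 can vote, so the removal of the general counsel cannot pass at this meeting, but the required vote is still 4.)

4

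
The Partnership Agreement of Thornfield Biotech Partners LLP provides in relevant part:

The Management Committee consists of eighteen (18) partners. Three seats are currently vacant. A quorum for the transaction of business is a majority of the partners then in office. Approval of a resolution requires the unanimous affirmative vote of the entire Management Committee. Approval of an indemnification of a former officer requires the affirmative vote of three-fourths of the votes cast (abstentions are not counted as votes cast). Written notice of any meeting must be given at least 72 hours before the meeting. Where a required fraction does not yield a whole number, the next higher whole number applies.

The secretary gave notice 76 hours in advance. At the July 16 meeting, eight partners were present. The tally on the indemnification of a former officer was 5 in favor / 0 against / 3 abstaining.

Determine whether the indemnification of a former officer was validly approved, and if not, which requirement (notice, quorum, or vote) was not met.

Notice: 76 hours given; 72 required (76 ≥ 72). Satisfied.
Quorum: 8 present; quorum is 8. Satisfied.
Vote: the indemnification of a former officer requires three-fourths of the votes cast (8 present − 3 abstaining = 5). 3/4 of 5 = 3.75, rounded up to 4, so 4 affirmative votes are needed; 5 voted in favor. Satisfied.

Valid — all requirements satisfied.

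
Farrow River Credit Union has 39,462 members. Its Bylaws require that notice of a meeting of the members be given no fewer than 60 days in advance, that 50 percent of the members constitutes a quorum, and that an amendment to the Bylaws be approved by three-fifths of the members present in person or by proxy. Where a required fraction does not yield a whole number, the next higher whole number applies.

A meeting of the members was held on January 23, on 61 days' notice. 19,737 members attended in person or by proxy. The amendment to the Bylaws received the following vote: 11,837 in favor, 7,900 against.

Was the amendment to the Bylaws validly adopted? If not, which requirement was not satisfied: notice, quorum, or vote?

Notice: 61 days given; 60 required. Satisfied.
Quorum: 50% of 39,462 = 19,731; 19,737 present. Satisfied.
Vote: requires three-fifths of those present (19,737); 3/5 of 19737 = 11842.20, rounded up to 11843, so 11,843 needed; 11,837 in favor. Not satisfied.

Invalid — vote requirement not satisfied.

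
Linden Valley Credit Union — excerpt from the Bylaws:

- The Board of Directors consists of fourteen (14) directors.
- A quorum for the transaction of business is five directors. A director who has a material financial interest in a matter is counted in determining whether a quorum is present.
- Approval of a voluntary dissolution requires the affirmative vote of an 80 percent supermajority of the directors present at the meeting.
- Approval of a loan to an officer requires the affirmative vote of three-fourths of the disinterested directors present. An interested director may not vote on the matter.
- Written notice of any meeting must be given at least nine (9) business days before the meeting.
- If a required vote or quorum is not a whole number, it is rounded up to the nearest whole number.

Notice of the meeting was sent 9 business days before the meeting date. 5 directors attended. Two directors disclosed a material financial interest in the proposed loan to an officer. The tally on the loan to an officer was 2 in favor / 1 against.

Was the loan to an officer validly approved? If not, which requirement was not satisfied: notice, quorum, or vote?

Notice: 9 business days given; 9 required (9 ≥ 9). Satisfied.
Quorum: 5 present (interested directors count toward quorum); quorum is 5. Satisfied.
Vote: the loan to an officer requires three-fourths of the disinterested directors present (5 − 2 = 3). 3/4 of 3 = 2.25, rounded up to 3, so 3 affirmative votes are needed; 2 voted in favor. Not satisfied.

Invalid — vote requirement not satisfied.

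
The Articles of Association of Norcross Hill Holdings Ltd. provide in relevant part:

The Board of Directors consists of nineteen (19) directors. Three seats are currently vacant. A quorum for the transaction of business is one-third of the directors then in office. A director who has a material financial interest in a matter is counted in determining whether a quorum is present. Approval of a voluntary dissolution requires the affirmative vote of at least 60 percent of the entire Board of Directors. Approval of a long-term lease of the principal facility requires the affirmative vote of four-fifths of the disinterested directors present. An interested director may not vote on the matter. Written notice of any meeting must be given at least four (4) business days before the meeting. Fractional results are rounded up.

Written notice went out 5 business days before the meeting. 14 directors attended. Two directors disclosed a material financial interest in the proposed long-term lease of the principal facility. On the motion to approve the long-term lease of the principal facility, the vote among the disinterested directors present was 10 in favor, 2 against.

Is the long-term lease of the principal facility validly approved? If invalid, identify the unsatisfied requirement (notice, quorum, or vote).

Valid — all requirements satisfied.

Notice: 5 business days given; 4 required (5 ≥ 4). Satisfied.
Quorum: 14 present (interested directors count toward quorum); quorum is 6. Satisfied.
Vote: the long-term lease of the principal facility requires four-fifths of the disinterested directors present (14 − 2 = 12). 4/5 of 12 = 9.60, rounded up to 10, so 10 affirmative votes are needed; 10 voted in favor. Satisfied.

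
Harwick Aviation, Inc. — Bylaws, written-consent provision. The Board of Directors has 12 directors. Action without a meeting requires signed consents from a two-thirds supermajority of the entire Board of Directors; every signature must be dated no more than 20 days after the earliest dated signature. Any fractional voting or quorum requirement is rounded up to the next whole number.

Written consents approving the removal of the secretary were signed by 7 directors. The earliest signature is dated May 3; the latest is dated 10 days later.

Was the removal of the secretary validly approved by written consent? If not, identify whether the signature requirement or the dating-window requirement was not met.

Signatures required: a two-thirds supermajority of 12 — 2/3 of 12 = 8, so 8 needed; 7 signed. Insufficient.
Dating window: the latest signature is 10 days after the earliest; the limit is 20 days. Within the window.

Not effective — insufficient signatures.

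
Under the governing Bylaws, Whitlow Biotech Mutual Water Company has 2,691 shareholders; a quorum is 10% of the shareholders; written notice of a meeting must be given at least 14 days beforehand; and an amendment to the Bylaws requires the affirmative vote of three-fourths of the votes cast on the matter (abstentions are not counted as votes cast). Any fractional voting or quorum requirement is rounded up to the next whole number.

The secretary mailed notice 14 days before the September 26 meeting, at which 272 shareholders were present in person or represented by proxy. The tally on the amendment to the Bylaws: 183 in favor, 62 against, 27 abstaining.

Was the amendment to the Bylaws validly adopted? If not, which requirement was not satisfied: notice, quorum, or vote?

Notice: 14 days given; 14 required. Satisfied.
Quorum: 10% of 2,691 = 269.10, rounded up to 270; 272 present. Satisfied.
Vote: requires three-fourths of the votes cast (272 − 27 abstaining = 245); 3/4 of 245 = 183.75, rounded up to 184, so 184 needed; 183 in favor. Not satisfied.

Invalid — vote requirement not satisfied.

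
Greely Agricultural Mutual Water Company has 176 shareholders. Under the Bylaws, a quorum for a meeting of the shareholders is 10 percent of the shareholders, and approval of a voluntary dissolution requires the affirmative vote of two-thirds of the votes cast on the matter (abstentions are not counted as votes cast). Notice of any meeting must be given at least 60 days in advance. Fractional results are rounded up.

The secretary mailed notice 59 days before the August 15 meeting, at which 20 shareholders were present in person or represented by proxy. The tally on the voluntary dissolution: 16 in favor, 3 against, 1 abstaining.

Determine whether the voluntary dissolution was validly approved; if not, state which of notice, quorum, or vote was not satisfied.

Invalid — notice requirement not satisfied.

Notice: 59 days given; 60 required. Not satisfied.
Quorum: 10% of 176 = 17.60, rounded up to 18; 20 present. Satisfied.
Vote: requires two-thirds of the votes cast (20 − 1 abstaining = 19); 2/3 of 19 = 12.67, rounded up to 13, so 13 needed; 16 in favor. Satisfied.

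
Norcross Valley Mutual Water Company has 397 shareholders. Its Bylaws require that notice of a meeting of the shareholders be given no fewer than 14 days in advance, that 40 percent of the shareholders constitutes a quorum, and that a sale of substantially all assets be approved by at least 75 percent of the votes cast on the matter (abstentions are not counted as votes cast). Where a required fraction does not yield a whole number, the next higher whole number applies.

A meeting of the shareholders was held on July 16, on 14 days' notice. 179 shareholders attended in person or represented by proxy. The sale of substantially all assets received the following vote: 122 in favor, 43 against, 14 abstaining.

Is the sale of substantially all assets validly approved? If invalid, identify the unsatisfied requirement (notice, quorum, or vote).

Notice: 14 days given; 14 required. Satisfied.
Quorum: 40% of 397 = 158.80, rounded up to 159; 179 present. Satisfied.
Vote: requires three-fourths of the votes cast (179 − 14 abstaining = 165); 3/4 of 165 = 123.75, rounded up to 124, so 124 needed; 122 in favor. Not satisfied.

Invalid — vote requirement not satisfied.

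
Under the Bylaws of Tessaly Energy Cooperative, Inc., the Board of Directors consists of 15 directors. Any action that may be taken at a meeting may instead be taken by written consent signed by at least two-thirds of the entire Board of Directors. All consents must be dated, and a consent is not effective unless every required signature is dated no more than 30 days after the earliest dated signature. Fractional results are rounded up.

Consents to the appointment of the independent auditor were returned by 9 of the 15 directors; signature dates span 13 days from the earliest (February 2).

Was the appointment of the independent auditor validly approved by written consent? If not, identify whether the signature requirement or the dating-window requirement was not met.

Signatures required: at least two-thirds of 15 — 2/3 of 15 = 10, so 10 needed; 9 signed. Insufficient.
Dating window: the latest signature is 13 days after the earliest; the limit is 30 days. Within the window.

Not effective — insufficient signatures.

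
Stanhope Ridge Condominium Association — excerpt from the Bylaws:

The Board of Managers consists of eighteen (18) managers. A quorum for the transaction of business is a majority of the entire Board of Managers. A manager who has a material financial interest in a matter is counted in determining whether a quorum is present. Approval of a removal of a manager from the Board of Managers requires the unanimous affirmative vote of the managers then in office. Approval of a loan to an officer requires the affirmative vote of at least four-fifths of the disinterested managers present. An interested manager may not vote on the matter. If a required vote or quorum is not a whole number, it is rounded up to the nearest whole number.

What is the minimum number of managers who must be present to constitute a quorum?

10

A majority of 18 is 10.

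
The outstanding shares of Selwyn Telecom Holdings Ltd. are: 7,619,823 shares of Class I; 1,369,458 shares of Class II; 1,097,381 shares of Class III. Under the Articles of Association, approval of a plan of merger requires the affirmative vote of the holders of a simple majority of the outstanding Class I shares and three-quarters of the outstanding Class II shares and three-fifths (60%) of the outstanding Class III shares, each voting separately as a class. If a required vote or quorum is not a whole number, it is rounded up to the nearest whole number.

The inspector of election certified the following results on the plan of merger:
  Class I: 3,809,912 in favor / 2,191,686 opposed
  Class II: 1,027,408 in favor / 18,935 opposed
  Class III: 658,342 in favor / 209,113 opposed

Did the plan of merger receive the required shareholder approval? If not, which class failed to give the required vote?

Class I: a majority of 7619823 is 3809912; 3,809,912 required, 3,809,912 in favor — approved.
Class II: 3/4 of 1369458 = 1027093.50, rounded up to 1027094; 1,027,094 required, 1,027,408 in favor — approved.
Class III: 3/5 of 1097381 = 658428.60, rounded up to 658429; 658,429 required, 658,342 in favor — not approved.

Not approved — the Class III shares did not give the required vote.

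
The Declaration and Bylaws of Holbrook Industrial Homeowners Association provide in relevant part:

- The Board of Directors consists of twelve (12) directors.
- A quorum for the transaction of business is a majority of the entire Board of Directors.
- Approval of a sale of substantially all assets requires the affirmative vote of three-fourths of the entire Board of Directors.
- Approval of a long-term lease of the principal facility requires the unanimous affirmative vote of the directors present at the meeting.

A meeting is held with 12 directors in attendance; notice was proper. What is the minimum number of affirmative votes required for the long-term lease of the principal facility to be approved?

The long-term lease of the principal facility requires the unanimous vote of the directors present (12).
Unanimous means all 12.

12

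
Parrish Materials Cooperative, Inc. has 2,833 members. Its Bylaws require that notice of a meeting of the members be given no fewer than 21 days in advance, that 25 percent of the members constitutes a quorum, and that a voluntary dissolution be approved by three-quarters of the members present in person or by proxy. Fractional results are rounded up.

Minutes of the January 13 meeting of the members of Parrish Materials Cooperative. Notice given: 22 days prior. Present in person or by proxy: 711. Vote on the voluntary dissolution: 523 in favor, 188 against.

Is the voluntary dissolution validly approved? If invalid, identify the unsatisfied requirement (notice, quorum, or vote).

Invalid — vote requirement not satisfied.

Notice: 22 days given; 21 required. Satisfied.
Quorum: 25% of 2,833 = 708.25, rounded up to 709; 711 present. Satisfied.
Vote: requires three-fourths of those present (711); 3/4 of 711 = 533.25, rounded up to 534, so 534 needed; 523 in favor. Not satisfied.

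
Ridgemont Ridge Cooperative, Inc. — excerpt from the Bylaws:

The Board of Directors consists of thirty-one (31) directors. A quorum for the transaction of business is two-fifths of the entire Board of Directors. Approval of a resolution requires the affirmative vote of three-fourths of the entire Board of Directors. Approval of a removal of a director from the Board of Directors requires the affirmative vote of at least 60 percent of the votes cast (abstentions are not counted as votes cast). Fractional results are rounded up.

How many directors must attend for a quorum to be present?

13

2/5 of 31 = 12.40, rounded up to 13.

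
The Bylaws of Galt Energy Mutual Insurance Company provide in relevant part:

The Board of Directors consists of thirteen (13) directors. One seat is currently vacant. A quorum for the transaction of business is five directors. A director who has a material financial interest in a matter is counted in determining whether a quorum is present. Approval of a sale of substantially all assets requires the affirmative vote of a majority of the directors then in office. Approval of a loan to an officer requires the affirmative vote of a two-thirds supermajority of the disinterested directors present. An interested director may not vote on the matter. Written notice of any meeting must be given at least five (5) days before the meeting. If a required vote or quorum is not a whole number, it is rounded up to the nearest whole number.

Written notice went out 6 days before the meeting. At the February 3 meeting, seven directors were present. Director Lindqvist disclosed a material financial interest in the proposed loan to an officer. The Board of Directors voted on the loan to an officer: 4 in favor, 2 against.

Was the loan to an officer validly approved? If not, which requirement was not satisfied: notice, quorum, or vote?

Valid — all requirements satisfied.

Notice: 6 days given; 5 required (6 ≥ 5). Satisfied.
Quorum: 7 present (interested directors count toward quorum); quorum is 5. Satisfied.
Vote: the loan to an officer requires two-thirds of the disinterested directors present (7 − 1 = 6). 2/3 of 6 = 4, so 4 affirmative votes are needed; 4 voted in favor. Satisfied.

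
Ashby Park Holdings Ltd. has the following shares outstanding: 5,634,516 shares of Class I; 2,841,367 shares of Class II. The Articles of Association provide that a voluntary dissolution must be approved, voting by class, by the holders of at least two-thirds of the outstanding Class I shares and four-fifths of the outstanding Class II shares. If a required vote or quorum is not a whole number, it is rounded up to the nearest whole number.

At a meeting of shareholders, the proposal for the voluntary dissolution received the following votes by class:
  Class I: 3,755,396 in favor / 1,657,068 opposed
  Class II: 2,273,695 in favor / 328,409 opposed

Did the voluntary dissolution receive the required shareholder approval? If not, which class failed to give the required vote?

Class I: 2/3 of 5634516 = 3756344; 3,756,344 required, 3,755,396 in favor — not approved.
Class II: 4/5 of 2841367 = 2273093.60, rounded up to 2273094; 2,273,094 required, 2,273,695 in favor — approved.

Not approved — the Class I shares did not give the required vote.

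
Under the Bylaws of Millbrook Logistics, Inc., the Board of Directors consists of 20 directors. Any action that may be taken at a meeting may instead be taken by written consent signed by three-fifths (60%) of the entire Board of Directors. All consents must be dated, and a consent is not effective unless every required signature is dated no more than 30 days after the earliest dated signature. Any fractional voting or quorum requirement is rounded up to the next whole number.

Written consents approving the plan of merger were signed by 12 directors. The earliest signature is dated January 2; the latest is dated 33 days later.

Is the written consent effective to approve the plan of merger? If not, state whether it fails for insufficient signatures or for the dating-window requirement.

Not effective — dating-window requirement not satisfied.

Signatures required: three-fifths (60%) of 20 — 3/5 of 20 = 12, so 12 needed; 12 signed. Sufficient.
Dating window: the latest signature is 33 days after the earliest; the limit is 30 days. Outside the window.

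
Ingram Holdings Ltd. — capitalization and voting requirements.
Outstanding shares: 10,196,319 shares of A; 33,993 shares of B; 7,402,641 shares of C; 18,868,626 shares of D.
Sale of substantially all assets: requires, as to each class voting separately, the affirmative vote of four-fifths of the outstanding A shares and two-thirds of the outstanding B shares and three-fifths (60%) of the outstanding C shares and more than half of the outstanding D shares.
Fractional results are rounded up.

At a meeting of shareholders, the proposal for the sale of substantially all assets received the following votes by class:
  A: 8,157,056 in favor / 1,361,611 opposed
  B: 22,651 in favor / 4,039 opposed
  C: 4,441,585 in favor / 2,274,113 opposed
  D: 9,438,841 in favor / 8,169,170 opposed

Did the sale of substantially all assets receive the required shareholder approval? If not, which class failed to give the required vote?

Not approved — the B shares did not give the required vote.

A: 4/5 of 10196319 = 8157055.20, rounded up to 8157056; 8,157,056 required, 8,157,056 in favor — approved.
B: 2/3 of 33993 = 22662; 22,662 required, 22,651 in favor — not approved.
C: 3/5 of 7402641 = 4441584.60, rounded up to 4441585; 4,441,585 required, 4,441,585 in favor — approved.
D: a majority of 18868626 is 9434314; 9,434,314 required, 9,438,841 in favor — approved.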